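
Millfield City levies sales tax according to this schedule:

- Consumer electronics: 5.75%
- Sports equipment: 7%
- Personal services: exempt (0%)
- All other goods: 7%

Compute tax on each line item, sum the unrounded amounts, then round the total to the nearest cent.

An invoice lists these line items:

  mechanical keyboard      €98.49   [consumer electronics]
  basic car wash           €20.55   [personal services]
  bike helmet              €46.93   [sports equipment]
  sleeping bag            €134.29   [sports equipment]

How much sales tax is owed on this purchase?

€18.35

Mechanical keyboard €98.49: consumer electronics → 5.75% → €5.663175
Basic car wash €20.55: personal services → 0% → €0.00
Bike helmet €46.93: sports equipment → 7% → €3.2851
Sleeping bag €134.29: sports equipment → 7% → €9.4003
Unrounded tax sum = €18.348575 → €18.35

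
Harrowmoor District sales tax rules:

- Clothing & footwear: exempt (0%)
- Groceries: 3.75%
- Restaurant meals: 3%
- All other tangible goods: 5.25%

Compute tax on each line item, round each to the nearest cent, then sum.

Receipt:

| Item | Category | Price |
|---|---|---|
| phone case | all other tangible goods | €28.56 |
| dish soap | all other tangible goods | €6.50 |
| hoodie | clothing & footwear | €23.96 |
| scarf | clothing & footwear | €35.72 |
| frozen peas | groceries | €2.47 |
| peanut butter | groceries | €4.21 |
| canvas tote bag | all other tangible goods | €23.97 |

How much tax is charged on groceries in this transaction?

Frozen peas €2.47: groceries → 3.75% → €0.09
Peanut butter €4.21: groceries → 3.75% → €0.16
Tax on groceries = €0.09 + €0.16 = €0.25

€0.25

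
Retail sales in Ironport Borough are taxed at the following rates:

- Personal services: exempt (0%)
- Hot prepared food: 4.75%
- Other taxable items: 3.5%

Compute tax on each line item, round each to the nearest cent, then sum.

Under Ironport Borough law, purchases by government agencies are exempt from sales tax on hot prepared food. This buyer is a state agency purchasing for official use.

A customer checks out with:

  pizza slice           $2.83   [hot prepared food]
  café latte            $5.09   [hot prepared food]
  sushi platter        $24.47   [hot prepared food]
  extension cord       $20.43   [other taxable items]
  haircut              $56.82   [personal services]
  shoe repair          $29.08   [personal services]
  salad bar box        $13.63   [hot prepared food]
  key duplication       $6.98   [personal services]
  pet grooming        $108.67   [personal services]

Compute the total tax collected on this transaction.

Pizza slice $2.83: hot prepared food, buyer-exempt → 0% → $0.00
Café latte $5.09: hot prepared food, buyer-exempt → 0% → $0.00
Sushi platter $24.47: hot prepared food, buyer-exempt → 0% → $0.00
Extension cord $20.43: other taxable items → 3.5% → $0.72
Haircut $56.82: personal services → 0% → $0.00
Shoe repair $29.08: personal services → 0% → $0.00
Salad bar box $13.63: hot prepared food, buyer-exempt → 0% → $0.00
Key duplication $6.98: personal services → 0% → $0.00
Pet grooming $108.67: personal services → 0% → $0.00
Total tax = $0.72

$0.72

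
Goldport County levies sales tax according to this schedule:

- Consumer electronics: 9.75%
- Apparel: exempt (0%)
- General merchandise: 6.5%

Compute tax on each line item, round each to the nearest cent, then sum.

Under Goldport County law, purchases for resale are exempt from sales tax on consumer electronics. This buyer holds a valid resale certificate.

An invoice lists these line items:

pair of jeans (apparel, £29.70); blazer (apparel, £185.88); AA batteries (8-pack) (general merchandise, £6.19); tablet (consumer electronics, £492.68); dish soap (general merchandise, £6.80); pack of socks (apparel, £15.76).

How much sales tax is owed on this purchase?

Pair of jeans £29.70: apparel → 0% → £0.00
Blazer £185.88: apparel → 0% → £0.00
AA batteries (8-pack) £6.19: general merchandise → 6.5% → £0.40
Tablet £492.68: consumer electronics, buyer-exempt → 0% → £0.00
Dish soap £6.80: general merchandise → 6.5% → £0.44
Pack of socks £15.76: apparel → 0% → £0.00
Total tax = £0.40 + £0.44 = £0.84

£0.84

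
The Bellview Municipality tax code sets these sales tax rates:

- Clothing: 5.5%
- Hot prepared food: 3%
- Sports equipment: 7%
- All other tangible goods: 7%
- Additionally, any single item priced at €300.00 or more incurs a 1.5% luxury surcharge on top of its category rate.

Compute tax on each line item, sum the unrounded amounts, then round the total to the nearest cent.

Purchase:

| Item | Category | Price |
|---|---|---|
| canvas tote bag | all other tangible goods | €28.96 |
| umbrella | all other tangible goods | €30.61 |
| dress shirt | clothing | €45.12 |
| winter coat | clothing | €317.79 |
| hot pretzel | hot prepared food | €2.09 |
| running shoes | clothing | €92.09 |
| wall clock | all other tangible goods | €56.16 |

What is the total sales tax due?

€37.96

Canvas tote bag €28.96: all other tangible goods → 7% → €2.0272
Umbrella €30.61: all other tangible goods → 7% → €2.1427
Dress shirt €45.12: clothing → 5.5% → €2.4816
Winter coat €317.79: clothing → 5.5% + 1.5% surcharge = 7% → €22.2453
Hot pretzel €2.09: hot prepared food → 3% → €0.0627
Running shoes €92.09: clothing → 5.5% → €5.06495
Wall clock €56.16: all other tangible goods → 7% → €3.9312
Unrounded tax sum = €37.95565 → €37.96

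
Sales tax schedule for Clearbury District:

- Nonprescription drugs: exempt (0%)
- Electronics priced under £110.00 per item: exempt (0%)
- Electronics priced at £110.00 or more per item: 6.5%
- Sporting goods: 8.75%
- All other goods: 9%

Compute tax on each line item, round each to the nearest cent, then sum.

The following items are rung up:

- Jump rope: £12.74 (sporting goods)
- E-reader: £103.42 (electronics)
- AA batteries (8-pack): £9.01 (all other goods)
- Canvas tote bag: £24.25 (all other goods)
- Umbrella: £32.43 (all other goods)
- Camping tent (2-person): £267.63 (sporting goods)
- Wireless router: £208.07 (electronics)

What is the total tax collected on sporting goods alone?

£24.53

Jump rope £12.74: sporting goods → 8.75% → £1.11
Camping tent (2-person) £267.63: sporting goods → 8.75% → £23.42
Tax on sporting goods = £1.11 + £23.42 = £24.53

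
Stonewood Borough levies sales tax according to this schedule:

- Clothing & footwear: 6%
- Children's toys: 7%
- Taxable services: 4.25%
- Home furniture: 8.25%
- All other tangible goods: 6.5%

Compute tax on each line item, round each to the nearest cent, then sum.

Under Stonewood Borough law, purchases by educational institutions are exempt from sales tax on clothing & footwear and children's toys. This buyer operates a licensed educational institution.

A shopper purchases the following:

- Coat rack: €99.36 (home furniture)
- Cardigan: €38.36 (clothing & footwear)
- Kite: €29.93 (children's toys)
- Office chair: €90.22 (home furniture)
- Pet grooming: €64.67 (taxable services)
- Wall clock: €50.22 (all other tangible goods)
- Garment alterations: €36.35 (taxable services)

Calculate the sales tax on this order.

Coat rack €99.36: home furniture → 8.25% → €8.20
Cardigan €38.36: clothing & footwear, buyer-exempt → 0% → €0.00
Kite €29.93: children's toys, buyer-exempt → 0% → €0.00
Office chair €90.22: home furniture → 8.25% → €7.44
Pet grooming €64.67: taxable services → 4.25% → €2.75
Wall clock €50.22: all other tangible goods → 6.5% → €3.26
Garment alterations €36.35: taxable services → 4.25% → €1.54
Total tax = €8.20 + €7.44 + €2.75 + €3.26 + €1.54 = €23.19

€23.19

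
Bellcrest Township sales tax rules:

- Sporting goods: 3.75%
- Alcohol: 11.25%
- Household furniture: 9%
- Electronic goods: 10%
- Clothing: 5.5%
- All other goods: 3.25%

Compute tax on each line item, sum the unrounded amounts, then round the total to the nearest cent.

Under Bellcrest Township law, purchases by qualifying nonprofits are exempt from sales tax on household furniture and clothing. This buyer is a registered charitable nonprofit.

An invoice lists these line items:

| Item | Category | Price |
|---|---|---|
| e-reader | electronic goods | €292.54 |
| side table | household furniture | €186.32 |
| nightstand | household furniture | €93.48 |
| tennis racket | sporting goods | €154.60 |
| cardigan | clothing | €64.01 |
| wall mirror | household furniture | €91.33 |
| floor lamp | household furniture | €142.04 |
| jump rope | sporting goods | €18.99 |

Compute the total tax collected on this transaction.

E-reader €292.54: electronic goods → 10% → €29.254
Side table €186.32: household furniture, buyer-exempt → 0% → €0.00
Nightstand €93.48: household furniture, buyer-exempt → 0% → €0.00
Tennis racket €154.60: sporting goods → 3.75% → €5.7975
Cardigan €64.01: clothing, buyer-exempt → 0% → €0.00
Wall mirror €91.33: household furniture, buyer-exempt → 0% → €0.00
Floor lamp €142.04: household furniture, buyer-exempt → 0% → €0.00
Jump rope €18.99: sporting goods → 3.75% → €0.712125
Unrounded tax sum = €35.763625 → €35.76

€35.76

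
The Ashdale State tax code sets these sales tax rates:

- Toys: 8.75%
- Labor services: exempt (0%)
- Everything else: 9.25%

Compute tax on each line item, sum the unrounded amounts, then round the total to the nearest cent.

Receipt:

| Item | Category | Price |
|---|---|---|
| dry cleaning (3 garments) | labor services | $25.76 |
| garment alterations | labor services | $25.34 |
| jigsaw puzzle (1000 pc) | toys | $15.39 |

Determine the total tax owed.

Dry cleaning (3 garments) $25.76: labor services → 0% → $0.00
Garment alterations $25.34: labor services → 0% → $0.00
Jigsaw puzzle (1000 pc) $15.39: toys → 8.75% → $1.346625
Unrounded tax sum = $1.346625 → $1.35

$1.35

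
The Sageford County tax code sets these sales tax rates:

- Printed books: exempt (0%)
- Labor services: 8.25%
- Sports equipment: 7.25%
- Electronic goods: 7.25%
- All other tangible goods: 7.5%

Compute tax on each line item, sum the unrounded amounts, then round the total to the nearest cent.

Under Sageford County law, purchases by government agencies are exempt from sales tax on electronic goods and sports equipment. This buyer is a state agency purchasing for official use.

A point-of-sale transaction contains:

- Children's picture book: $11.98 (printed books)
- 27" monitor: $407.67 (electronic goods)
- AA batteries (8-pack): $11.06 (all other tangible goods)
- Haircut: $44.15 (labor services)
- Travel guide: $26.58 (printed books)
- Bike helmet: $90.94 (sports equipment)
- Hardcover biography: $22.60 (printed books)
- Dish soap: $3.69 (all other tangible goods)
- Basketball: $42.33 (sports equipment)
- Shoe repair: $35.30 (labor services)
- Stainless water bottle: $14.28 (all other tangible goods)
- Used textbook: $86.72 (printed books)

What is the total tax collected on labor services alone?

$6.55

Haircut $44.15: labor services → 8.25% → $3.642375
Shoe repair $35.30: labor services → 8.25% → $2.91225
Tax on labor services: unrounded sum = $6.554625 → $6.55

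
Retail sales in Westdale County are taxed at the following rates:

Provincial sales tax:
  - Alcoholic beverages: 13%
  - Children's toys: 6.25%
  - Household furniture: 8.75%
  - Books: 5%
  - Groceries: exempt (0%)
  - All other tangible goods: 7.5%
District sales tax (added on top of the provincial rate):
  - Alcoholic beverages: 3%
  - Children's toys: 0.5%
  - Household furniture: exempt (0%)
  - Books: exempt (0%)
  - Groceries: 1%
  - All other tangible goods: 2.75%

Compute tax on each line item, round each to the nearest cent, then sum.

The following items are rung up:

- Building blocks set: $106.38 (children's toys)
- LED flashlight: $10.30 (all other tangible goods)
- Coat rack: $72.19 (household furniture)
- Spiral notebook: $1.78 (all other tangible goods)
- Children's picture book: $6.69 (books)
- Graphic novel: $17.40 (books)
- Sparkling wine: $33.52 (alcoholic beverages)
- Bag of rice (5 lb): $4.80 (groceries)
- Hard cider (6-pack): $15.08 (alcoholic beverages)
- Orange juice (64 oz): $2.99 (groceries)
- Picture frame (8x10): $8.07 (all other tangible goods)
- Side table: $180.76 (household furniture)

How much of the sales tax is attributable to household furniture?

Coat rack $72.19: household furniture → 8.75% + 0% district = 8.75% → $6.32
Side table $180.76: household furniture → 8.75% + 0% district = 8.75% → $15.82
Tax on household furniture = $6.32 + $15.82 = $22.14

$22.14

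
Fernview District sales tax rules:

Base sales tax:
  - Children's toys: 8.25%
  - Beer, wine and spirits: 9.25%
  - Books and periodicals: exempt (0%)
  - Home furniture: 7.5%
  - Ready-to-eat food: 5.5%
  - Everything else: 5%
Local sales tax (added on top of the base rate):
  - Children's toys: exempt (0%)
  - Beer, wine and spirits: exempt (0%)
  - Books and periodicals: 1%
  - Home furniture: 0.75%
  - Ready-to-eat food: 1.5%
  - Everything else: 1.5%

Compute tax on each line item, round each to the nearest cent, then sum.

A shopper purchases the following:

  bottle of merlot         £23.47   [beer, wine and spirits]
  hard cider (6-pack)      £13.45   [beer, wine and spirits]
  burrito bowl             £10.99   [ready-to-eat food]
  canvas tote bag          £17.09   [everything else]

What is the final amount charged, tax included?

Bottle of merlot £23.47: beer, wine and spirits → 9.25% + 0% local = 9.25% → £2.17
Hard cider (6-pack) £13.45: beer, wine and spirits → 9.25% + 0% local = 9.25% → £1.24
Burrito bowl £10.99: ready-to-eat food → 5.5% + 1.5% local = 7% → £0.77
Canvas tote bag £17.09: everything else → 5% + 1.5% local = 6.5% → £1.11
Subtotal = £65.00; tax = £5.29; total due = £70.29

£70.29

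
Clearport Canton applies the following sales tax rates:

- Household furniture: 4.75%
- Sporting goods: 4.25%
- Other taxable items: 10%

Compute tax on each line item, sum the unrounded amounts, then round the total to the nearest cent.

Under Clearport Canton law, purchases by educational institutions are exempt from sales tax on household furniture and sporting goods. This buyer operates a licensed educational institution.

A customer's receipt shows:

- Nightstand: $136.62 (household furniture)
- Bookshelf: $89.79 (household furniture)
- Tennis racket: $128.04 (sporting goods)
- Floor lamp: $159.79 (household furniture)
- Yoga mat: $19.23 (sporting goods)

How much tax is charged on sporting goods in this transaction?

Tennis racket $128.04: sporting goods, buyer-exempt → 0% → $0.00
Yoga mat $19.23: sporting goods, buyer-exempt → 0% → $0.00
Tax on sporting goods: unrounded sum = $0.00 → $0.00

$0.00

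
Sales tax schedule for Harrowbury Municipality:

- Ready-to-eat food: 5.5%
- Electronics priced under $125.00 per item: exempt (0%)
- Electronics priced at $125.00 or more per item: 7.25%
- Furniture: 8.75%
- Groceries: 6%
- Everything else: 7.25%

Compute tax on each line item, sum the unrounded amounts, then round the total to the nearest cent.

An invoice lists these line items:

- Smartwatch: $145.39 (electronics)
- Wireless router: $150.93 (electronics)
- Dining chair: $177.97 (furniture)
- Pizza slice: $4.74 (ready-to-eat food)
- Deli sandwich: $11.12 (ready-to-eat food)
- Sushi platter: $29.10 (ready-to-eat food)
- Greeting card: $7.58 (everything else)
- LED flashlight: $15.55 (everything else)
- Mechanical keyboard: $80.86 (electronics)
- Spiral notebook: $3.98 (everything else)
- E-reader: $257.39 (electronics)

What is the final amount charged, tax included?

$944.76

Smartwatch $145.39: electronics, $125.00 or more → 7.25% → $10.540775
Wireless router $150.93: electronics, $125.00 or more → 7.25% → $10.942425
Dining chair $177.97: furniture → 8.75% → $15.572375
Pizza slice $4.74: ready-to-eat food → 5.5% → $0.2607
Deli sandwich $11.12: ready-to-eat food → 5.5% → $0.6116
Sushi platter $29.10: ready-to-eat food → 5.5% → $1.6005
Greeting card $7.58: everything else → 7.25% → $0.54955
LED flashlight $15.55: everything else → 7.25% → $1.127375
Mechanical keyboard $80.86: electronics, under $125.00 → 0% → $0.00
Spiral notebook $3.98: everything else → 7.25% → $0.28855
E-reader $257.39: electronics, $125.00 or more → 7.25% → $18.660775
Subtotal = $884.61; unrounded tax = $60.154625 → $60.15; total due = $944.76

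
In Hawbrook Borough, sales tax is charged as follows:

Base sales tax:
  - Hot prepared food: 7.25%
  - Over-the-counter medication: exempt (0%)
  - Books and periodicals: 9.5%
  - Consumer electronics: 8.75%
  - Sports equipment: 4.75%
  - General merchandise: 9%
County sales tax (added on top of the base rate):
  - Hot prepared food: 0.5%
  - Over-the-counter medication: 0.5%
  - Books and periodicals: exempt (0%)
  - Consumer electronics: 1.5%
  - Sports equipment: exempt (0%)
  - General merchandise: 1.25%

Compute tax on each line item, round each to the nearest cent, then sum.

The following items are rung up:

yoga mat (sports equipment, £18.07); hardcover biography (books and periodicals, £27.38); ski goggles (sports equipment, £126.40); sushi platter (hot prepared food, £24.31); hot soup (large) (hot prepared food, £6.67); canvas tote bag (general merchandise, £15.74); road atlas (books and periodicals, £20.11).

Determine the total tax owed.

Yoga mat £18.07: sports equipment → 4.75% + 0% county = 4.75% → £0.86
Hardcover biography £27.38: books and periodicals → 9.5% + 0% county = 9.5% → £2.60
Ski goggles £126.40: sports equipment → 4.75% + 0% county = 4.75% → £6.00
Sushi platter £24.31: hot prepared food → 7.25% + 0.5% county = 7.75% → £1.88
Hot soup (large) £6.67: hot prepared food → 7.25% + 0.5% county = 7.75% → £0.52
Canvas tote bag £15.74: general merchandise → 9% + 1.25% county = 10.25% → £1.61
Road atlas £20.11: books and periodicals → 9.5% + 0% county = 9.5% → £1.91
Total tax = £0.86 + £2.60 + £6.00 + £1.88 + £0.52 + £1.61 + £1.91 = £15.38

£15.38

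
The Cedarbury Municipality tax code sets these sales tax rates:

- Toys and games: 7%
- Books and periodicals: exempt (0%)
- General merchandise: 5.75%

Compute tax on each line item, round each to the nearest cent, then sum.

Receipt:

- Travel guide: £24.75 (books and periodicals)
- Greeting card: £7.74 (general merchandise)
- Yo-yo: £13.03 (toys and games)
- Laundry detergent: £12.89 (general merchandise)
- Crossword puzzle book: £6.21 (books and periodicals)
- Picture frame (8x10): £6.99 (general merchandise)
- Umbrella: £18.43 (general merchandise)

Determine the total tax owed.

Travel guide £24.75: books and periodicals → 0% → £0.00
Greeting card £7.74: general merchandise → 5.75% → £0.45
Yo-yo £13.03: toys and games → 7% → £0.91
Laundry detergent £12.89: general merchandise → 5.75% → £0.74
Crossword puzzle book £6.21: books and periodicals → 0% → £0.00
Picture frame (8x10) £6.99: general merchandise → 5.75% → £0.40
Umbrella £18.43: general merchandise → 5.75% → £1.06
Total tax = £0.45 + £0.91 + £0.74 + £0.40 + £1.06 = £3.56

£3.56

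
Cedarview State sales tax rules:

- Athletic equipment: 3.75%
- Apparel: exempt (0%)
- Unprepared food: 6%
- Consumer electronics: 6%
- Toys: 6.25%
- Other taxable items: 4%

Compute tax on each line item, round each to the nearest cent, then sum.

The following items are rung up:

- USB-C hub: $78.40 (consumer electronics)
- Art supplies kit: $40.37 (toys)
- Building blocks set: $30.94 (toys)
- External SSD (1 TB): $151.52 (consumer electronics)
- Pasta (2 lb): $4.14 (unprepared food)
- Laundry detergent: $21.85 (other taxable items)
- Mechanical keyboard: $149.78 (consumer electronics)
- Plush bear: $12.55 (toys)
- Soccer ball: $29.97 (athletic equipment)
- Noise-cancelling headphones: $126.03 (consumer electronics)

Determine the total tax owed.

$37.81

USB-C hub $78.40: consumer electronics → 6% → $4.70
Art supplies kit $40.37: toys → 6.25% → $2.52
Building blocks set $30.94: toys → 6.25% → $1.93
External SSD (1 TB) $151.52: consumer electronics → 6% → $9.09
Pasta (2 lb) $4.14: unprepared food → 6% → $0.25
Laundry detergent $21.85: other taxable items → 4% → $0.87
Mechanical keyboard $149.78: consumer electronics → 6% → $8.99
Plush bear $12.55: toys → 6.25% → $0.78
Soccer ball $29.97: athletic equipment → 3.75% → $1.12
Noise-cancelling headphones $126.03: consumer electronics → 6% → $7.56
Total tax = $4.70 + $2.52 + $1.93 + $9.09 + $0.25 + $0.87 + $8.99 + $0.78 + $1.12 + $7.56 = $37.81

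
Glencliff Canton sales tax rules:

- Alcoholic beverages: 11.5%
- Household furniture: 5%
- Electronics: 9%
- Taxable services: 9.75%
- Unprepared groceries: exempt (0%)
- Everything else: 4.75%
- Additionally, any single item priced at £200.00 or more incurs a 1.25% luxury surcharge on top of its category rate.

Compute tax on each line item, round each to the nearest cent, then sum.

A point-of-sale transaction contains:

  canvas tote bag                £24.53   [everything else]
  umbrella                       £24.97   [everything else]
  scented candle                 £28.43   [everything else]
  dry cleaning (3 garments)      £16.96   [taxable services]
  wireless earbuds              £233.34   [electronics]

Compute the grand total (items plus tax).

£357.51

Canvas tote bag £24.53: everything else → 4.75% → £1.17
Umbrella £24.97: everything else → 4.75% → £1.19
Scented candle £28.43: everything else → 4.75% → £1.35
Dry cleaning (3 garments) £16.96: taxable services → 9.75% → £1.65
Wireless earbuds £233.34: electronics → 9% + 1.25% surcharge = 10.25% → £23.92
Subtotal = £328.23; tax = £29.28; total due = £357.51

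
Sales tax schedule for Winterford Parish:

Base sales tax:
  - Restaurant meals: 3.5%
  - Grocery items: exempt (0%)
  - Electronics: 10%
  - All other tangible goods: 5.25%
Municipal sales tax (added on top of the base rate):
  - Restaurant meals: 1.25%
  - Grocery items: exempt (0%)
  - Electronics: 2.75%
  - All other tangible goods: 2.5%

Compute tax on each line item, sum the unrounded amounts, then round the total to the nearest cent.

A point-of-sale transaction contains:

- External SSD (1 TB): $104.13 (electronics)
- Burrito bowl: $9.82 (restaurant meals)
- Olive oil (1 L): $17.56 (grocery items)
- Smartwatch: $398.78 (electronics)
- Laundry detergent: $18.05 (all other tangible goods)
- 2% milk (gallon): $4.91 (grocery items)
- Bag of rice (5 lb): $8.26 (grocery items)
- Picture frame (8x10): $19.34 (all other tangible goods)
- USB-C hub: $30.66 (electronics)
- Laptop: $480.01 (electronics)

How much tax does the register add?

External SSD (1 TB) $104.13: electronics → 10% + 2.75% municipal = 12.75% → $13.276575
Burrito bowl $9.82: restaurant meals → 3.5% + 1.25% municipal = 4.75% → $0.46645
Olive oil (1 L) $17.56: grocery items → 0% + 0% municipal = 0% → $0.00
Smartwatch $398.78: electronics → 10% + 2.75% municipal = 12.75% → $50.84445
Laundry detergent $18.05: all other tangible goods → 5.25% + 2.5% municipal = 7.75% → $1.398875
2% milk (gallon) $4.91: grocery items → 0% + 0% municipal = 0% → $0.00
Bag of rice (5 lb) $8.26: grocery items → 0% + 0% municipal = 0% → $0.00
Picture frame (8x10) $19.34: all other tangible goods → 5.25% + 2.5% municipal = 7.75% → $1.49885
USB-C hub $30.66: electronics → 10% + 2.75% municipal = 12.75% → $3.90915
Laptop $480.01: electronics → 10% + 2.75% municipal = 12.75% → $61.201275
Unrounded tax sum = $132.595625 → $132.60

$132.60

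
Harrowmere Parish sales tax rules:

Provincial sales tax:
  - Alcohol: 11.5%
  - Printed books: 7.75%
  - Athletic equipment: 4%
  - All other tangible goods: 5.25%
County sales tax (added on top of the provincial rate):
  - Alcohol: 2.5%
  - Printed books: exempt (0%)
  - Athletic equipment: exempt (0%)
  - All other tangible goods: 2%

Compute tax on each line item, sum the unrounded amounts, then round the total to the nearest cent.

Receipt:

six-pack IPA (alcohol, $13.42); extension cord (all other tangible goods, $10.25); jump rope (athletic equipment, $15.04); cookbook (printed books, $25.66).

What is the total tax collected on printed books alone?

Cookbook $25.66: printed books → 7.75% + 0% county = 7.75% → $1.98865
Tax on printed books: unrounded sum = $1.98865 → $1.99

$1.99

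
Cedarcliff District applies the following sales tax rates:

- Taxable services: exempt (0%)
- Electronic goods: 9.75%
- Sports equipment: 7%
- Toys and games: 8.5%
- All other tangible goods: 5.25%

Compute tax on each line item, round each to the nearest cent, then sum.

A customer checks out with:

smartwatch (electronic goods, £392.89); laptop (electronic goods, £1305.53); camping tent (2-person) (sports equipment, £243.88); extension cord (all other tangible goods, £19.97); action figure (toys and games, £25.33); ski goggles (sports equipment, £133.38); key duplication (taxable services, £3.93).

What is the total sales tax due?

£195.21

Smartwatch £392.89: electronic goods → 9.75% → £38.31
Laptop £1305.53: electronic goods → 9.75% → £127.29
Camping tent (2-person) £243.88: sports equipment → 7% → £17.07
Extension cord £19.97: all other tangible goods → 5.25% → £1.05
Action figure £25.33: toys and games → 8.5% → £2.15
Ski goggles £133.38: sports equipment → 7% → £9.34
Key duplication £3.93: taxable services → 0% → £0.00
Total tax = £38.31 + £127.29 + £17.07 + £1.05 + £2.15 + £9.34 = £195.21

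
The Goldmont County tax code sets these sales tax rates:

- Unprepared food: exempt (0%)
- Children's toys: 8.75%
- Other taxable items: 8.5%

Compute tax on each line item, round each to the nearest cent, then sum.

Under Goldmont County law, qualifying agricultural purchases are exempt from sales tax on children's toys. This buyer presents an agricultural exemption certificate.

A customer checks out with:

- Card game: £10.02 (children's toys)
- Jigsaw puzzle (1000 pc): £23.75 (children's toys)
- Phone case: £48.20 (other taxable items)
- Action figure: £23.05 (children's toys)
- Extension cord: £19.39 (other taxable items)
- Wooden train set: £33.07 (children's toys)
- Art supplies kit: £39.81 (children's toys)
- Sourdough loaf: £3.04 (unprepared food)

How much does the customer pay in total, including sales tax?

Card game £10.02: children's toys, buyer-exempt → 0% → £0.00
Jigsaw puzzle (1000 pc) £23.75: children's toys, buyer-exempt → 0% → £0.00
Phone case £48.20: other taxable items → 8.5% → £4.10
Action figure £23.05: children's toys, buyer-exempt → 0% → £0.00
Extension cord £19.39: other taxable items → 8.5% → £1.65
Wooden train set £33.07: children's toys, buyer-exempt → 0% → £0.00
Art supplies kit £39.81: children's toys, buyer-exempt → 0% → £0.00
Sourdough loaf £3.04: unprepared food → 0% → £0.00
Subtotal = £200.33; tax = £5.75; total due = £206.08

£206.08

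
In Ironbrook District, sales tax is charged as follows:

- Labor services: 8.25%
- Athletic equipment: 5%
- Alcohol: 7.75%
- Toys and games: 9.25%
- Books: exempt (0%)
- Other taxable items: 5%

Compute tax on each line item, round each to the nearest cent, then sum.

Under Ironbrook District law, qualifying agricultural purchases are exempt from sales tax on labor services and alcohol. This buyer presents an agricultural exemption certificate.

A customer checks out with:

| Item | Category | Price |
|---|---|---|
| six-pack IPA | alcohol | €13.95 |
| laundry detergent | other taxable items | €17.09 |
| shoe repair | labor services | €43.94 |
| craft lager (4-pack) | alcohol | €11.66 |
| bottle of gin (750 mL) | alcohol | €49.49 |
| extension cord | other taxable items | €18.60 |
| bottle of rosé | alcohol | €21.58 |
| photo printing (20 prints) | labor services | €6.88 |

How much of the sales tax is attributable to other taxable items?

Laundry detergent €17.09: other taxable items → 5% → €0.85
Extension cord €18.60: other taxable items → 5% → €0.93
Tax on other taxable items = €0.85 + €0.93 = €1.78

€1.78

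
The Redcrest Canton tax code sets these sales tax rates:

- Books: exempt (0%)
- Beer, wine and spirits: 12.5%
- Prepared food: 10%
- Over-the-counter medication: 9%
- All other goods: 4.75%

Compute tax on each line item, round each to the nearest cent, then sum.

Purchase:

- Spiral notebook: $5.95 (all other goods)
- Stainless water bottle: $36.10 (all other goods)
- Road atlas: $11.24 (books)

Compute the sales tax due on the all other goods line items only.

$1.99

Spiral notebook $5.95: all other goods → 4.75% → $0.28
Stainless water bottle $36.10: all other goods → 4.75% → $1.71
Tax on all other goods = $0.28 + $1.71 = $1.99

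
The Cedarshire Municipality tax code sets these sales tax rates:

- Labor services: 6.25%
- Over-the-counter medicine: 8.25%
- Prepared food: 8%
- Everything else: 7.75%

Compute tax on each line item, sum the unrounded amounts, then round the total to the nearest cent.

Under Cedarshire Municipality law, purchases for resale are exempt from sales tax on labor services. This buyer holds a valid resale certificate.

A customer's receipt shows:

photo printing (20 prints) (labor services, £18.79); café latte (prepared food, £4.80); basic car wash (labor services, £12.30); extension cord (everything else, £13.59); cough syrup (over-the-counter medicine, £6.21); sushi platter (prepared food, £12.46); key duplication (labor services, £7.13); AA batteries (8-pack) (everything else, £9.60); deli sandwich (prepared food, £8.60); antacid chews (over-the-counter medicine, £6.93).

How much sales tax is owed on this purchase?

Photo printing (20 prints) £18.79: labor services, buyer-exempt → 0% → £0.00
Café latte £4.80: prepared food → 8% → £0.384
Basic car wash £12.30: labor services, buyer-exempt → 0% → £0.00
Extension cord £13.59: everything else → 7.75% → £1.053225
Cough syrup £6.21: over-the-counter medicine → 8.25% → £0.512325
Sushi platter £12.46: prepared food → 8% → £0.9968
Key duplication £7.13: labor services, buyer-exempt → 0% → £0.00
AA batteries (8-pack) £9.60: everything else → 7.75% → £0.744
Deli sandwich £8.60: prepared food → 8% → £0.688
Antacid chews £6.93: over-the-counter medicine → 8.25% → £0.571725
Unrounded tax sum = £4.950075 → £4.95

£4.95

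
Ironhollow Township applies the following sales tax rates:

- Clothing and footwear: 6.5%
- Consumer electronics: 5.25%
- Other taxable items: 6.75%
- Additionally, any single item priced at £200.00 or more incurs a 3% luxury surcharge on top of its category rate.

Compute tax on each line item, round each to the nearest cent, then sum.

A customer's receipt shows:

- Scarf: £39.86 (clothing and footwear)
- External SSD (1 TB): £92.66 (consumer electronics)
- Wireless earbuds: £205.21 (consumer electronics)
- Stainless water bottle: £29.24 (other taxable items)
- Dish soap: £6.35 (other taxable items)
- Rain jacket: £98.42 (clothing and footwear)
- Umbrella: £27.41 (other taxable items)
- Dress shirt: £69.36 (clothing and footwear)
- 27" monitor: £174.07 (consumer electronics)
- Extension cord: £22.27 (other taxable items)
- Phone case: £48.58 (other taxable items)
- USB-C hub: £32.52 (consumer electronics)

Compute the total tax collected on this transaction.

£55.17

Scarf £39.86: clothing and footwear → 6.5% → £2.59
External SSD (1 TB) £92.66: consumer electronics → 5.25% → £4.86
Wireless earbuds £205.21: consumer electronics → 5.25% + 3% surcharge = 8.25% → £16.93
Stainless water bottle £29.24: other taxable items → 6.75% → £1.97
Dish soap £6.35: other taxable items → 6.75% → £0.43
Rain jacket £98.42: clothing and footwear → 6.5% → £6.40
Umbrella £27.41: other taxable items → 6.75% → £1.85
Dress shirt £69.36: clothing and footwear → 6.5% → £4.51
27" monitor £174.07: consumer electronics → 5.25% → £9.14
Extension cord £22.27: other taxable items → 6.75% → £1.50
Phone case £48.58: other taxable items → 6.75% → £3.28
USB-C hub £32.52: consumer electronics → 5.25% → £1.71
Total tax = £2.59 + £4.86 + £16.93 + £1.97 + £0.43 + £6.40 + £1.85 + £4.51 + £9.14 + £1.50 + £3.28 + £1.71 = £55.17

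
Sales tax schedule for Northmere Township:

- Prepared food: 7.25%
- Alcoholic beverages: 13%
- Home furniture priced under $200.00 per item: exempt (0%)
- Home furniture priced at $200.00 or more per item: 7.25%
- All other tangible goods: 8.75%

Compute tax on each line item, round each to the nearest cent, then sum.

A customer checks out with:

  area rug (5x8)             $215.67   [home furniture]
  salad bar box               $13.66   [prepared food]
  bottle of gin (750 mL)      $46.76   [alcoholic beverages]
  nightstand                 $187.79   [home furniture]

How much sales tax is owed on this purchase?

Area rug (5x8) $215.67: home furniture, $200.00 or more → 7.25% → $15.64
Salad bar box $13.66: prepared food → 7.25% → $0.99
Bottle of gin (750 mL) $46.76: alcoholic beverages → 13% → $6.08
Nightstand $187.79: home furniture, under $200.00 → 0% → $0.00
Total tax = $15.64 + $0.99 + $6.08 = $22.71

$22.71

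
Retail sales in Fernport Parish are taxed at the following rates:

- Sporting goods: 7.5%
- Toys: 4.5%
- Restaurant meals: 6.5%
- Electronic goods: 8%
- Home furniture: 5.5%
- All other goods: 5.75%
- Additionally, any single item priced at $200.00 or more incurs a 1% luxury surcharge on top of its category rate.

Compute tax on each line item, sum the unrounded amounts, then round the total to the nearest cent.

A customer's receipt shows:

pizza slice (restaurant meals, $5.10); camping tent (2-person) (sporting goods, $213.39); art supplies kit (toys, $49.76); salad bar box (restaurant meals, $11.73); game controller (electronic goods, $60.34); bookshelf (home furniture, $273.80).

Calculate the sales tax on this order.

$44.10

Pizza slice $5.10: restaurant meals → 6.5% → $0.3315
Camping tent (2-person) $213.39: sporting goods → 7.5% + 1% surcharge = 8.5% → $18.13815
Art supplies kit $49.76: toys → 4.5% → $2.2392
Salad bar box $11.73: restaurant meals → 6.5% → $0.76245
Game controller $60.34: electronic goods → 8% → $4.8272
Bookshelf $273.80: home furniture → 5.5% + 1% surcharge = 6.5% → $17.797
Unrounded tax sum = $44.0955 → $44.10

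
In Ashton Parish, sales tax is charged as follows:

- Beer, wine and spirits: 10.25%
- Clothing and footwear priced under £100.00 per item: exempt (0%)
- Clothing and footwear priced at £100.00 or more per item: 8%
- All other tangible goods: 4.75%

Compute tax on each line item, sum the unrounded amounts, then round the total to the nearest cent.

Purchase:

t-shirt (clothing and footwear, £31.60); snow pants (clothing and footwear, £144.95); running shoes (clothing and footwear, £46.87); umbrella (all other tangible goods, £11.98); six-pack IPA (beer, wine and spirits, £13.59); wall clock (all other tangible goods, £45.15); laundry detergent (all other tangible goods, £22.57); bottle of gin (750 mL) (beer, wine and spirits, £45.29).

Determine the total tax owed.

T-shirt £31.60: clothing and footwear, under £100.00 → 0% → £0.00
Snow pants £144.95: clothing and footwear, £100.00 or more → 8% → £11.596
Running shoes £46.87: clothing and footwear, under £100.00 → 0% → £0.00
Umbrella £11.98: all other tangible goods → 4.75% → £0.56905
Six-pack IPA £13.59: beer, wine and spirits → 10.25% → £1.392975
Wall clock £45.15: all other tangible goods → 4.75% → £2.144625
Laundry detergent £22.57: all other tangible goods → 4.75% → £1.072075
Bottle of gin (750 mL) £45.29: beer, wine and spirits → 10.25% → £4.642225
Unrounded tax sum = £21.41695 → £21.42

£21.42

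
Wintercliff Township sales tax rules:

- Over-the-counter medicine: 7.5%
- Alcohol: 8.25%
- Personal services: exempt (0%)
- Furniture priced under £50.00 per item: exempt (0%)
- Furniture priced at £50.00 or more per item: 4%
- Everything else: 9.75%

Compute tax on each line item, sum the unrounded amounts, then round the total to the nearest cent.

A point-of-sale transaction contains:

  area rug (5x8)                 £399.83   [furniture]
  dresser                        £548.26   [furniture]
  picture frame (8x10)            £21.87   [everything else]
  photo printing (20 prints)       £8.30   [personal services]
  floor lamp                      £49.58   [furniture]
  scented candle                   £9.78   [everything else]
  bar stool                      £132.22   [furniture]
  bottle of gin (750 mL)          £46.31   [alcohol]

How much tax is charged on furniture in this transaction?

Area rug (5x8) £399.83: furniture, £50.00 or more → 4% → £15.9932
Dresser £548.26: furniture, £50.00 or more → 4% → £21.9304
Floor lamp £49.58: furniture, under £50.00 → 0% → £0.00
Bar stool £132.22: furniture, £50.00 or more → 4% → £5.2888
Tax on furniture: unrounded sum = £43.2124 → £43.21

£43.21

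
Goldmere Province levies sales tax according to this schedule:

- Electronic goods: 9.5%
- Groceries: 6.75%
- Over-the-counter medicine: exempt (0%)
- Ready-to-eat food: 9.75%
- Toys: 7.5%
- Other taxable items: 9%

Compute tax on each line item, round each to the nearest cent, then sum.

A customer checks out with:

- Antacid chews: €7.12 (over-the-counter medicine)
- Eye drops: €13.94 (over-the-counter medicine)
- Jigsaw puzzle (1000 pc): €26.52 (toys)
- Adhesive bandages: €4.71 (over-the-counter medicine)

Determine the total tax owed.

Antacid chews €7.12: over-the-counter medicine → 0% → €0.00
Eye drops €13.94: over-the-counter medicine → 0% → €0.00
Jigsaw puzzle (1000 pc) €26.52: toys → 7.5% → €1.99
Adhesive bandages €4.71: over-the-counter medicine → 0% → €0.00
Total tax = €1.99

€1.99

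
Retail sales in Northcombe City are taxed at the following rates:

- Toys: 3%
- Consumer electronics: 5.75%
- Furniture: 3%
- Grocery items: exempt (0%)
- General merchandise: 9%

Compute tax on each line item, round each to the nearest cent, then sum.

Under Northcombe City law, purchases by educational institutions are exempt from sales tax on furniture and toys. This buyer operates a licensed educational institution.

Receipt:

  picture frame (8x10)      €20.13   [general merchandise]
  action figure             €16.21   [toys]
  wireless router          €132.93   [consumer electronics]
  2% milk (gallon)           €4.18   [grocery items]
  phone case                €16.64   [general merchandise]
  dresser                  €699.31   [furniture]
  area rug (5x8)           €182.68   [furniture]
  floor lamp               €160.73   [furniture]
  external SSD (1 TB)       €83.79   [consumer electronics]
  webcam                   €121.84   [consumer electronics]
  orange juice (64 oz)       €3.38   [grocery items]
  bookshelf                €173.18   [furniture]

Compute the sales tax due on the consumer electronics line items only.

Wireless router €132.93: consumer electronics → 5.75% → €7.64
External SSD (1 TB) €83.79: consumer electronics → 5.75% → €4.82
Webcam €121.84: consumer electronics → 5.75% → €7.01
Tax on consumer electronics = €7.64 + €4.82 + €7.01 = €19.47

€19.47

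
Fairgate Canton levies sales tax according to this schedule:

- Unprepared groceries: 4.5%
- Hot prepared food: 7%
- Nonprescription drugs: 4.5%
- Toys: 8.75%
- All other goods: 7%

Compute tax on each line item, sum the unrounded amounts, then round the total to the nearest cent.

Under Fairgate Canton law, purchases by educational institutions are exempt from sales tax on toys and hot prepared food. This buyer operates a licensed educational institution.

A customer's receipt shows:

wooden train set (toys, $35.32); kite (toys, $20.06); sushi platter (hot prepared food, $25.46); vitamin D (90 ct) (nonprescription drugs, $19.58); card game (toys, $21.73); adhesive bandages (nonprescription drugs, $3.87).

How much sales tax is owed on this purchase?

$1.06

Wooden train set $35.32: toys, buyer-exempt → 0% → $0.00
Kite $20.06: toys, buyer-exempt → 0% → $0.00
Sushi platter $25.46: hot prepared food, buyer-exempt → 0% → $0.00
Vitamin D (90 ct) $19.58: nonprescription drugs → 4.5% → $0.8811
Card game $21.73: toys, buyer-exempt → 0% → $0.00
Adhesive bandages $3.87: nonprescription drugs → 4.5% → $0.17415
Unrounded tax sum = $1.05525 → $1.06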